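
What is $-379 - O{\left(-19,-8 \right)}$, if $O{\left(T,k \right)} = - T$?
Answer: $-398$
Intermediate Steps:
$-379 - O{\left(-19,-8 \right)} = -379 - \left(-1\right) \left(-19\right) = -379 - 19 = -398$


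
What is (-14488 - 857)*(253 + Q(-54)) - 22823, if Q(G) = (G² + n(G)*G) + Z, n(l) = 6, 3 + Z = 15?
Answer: -43863488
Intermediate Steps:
Z = 12 (Z = -3 + 15 = 12)
Q(G) = 12 + G² + 6*G (Q(G) = (G² + 6*G) + 12 = 12 + G² + 6*G)
(-14488 - 857)*(253 + Q(-54)) - 22823 = (-14488 - 857)*(253 + (12 + (-54)² + 6*(-54))) - 22823 = -15345*(253 + (12 + 2916 - 324)) - 22823 = -15345*(253 + 2604) - 22823 = -15345*2857 - 22823 = -43840665 - 22823 = -43863488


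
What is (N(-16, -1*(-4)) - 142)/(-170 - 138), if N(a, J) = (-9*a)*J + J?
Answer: -219/154 ≈ -1.4221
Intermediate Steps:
N(a, J) = J - 9*J*a (N(a, J) = -9*J*a + J = J - 9*J*a)
(N(-16, -1*(-4)) - 142)/(-170 - 138) = ((-1*(-4))*(1 - 9*(-16)) - 142)/(-170 - 138) = (4*(1 + 144) - 142)/(-308) = (4*145 - 142)*(-1/308) = (580 - 142)*(-1/308) = 438*(-1/308) = -219/154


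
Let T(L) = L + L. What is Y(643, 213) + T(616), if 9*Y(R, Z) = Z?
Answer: 3767/3 ≈ 1255.7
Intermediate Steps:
Y(R, Z) = Z/9
T(L) = 2*L
Y(643, 213) + T(616) = (⅑)*213 + 2*616 = 71/3 + 1232 = 3767/3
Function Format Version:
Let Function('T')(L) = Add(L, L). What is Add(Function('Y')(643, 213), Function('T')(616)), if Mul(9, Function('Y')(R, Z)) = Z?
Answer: Rational(3767, 3) ≈ 1255.7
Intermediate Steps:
Function('Y')(R, Z) = Mul(Rational(1, 9), Z)
Function('T')(L) = Mul(2, L)
Add(Function('Y')(643, 213), Function('T')(616)) = Add(Mul(Rational(1, 9), 213), Mul(2, 616)) = Add(Rational(71, 3), 1232) = Rational(3767, 3)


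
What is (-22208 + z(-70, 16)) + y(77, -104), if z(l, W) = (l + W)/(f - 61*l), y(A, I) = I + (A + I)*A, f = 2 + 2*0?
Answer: -17366401/712 ≈ -24391.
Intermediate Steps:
f = 2 (f = 2 + 0 = 2)
y(A, I) = I + A*(A + I)
z(l, W) = (W + l)/(2 - 61*l) (z(l, W) = (l + W)/(2 - 61*l) = (W + l)/(2 - 61*l))
(-22208 + z(-70, 16)) + y(77, -104) = (-22208 + (-1*16 - 1*(-70))/(-2 + 61*(-70))) + (-104 + 77² + 77*(-104)) = (-22208 + (-16 + 70)/(-2 - 4270)) + (-104 + 5929 - 8008) = (-22208 + 54/(-4272)) - 2183 = (-22208 - 1/4272*54) - 2183 = (-22208 - 9/712) - 2183 = -15812105/712 - 2183 = -17366401/712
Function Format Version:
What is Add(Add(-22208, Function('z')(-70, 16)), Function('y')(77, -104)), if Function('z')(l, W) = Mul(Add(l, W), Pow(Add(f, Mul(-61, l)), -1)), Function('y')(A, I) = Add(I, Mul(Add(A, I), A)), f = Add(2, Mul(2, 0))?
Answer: Rational(-17366401, 712) ≈ -24391.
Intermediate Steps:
f = 2 (f = Add(2, 0) = 2)
Function('y')(A, I) = Add(I, Mul(A, Add(A, I)))
Function('z')(l, W) = Mul(Pow(Add(2, Mul(-61, l)), -1), Add(W, l)) (Function('z')(l, W) = Mul(Add(l, W), Pow(Add(2, Mul(-61, l)), -1)) = Mul(Add(W, l), Pow(Add(2, Mul(-61, l)), -1)) = Mul(Pow(Add(2, Mul(-61, l)), -1), Add(W, l)))
Add(Add(-22208, Function('z')(-70, 16)), Function('y')(77, -104)) = Add(Add(-22208, Mul(Pow(Add(-2, Mul(61, -70)), -1), Add(Mul(-1, 16), Mul(-1, -70)))), Add(-104, Pow(77, 2), Mul(77, -104))) = Add(Add(-22208, Mul(Pow(Add(-2, -4270), -1), Add(-16, 70))), Add(-104, 5929, -8008)) = Add(Add(-22208, Mul(Pow(-4272, -1), 54)), -2183) = Add(Add(-22208, Mul(Rational(-1, 4272), 54)), -2183) = Add(Add(-22208, Rational(-9, 712)), -2183) = Add(Rational(-15812105, 712), -2183) = Rational(-17366401, 712)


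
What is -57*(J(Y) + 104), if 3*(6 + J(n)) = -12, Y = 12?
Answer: -5358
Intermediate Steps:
J(n) = -10 (J(n) = -6 + (⅓)*(-12) = -6 - 4 = -10)
-57*(J(Y) + 104) = -57*(-10 + 104) = -57*94 = -5358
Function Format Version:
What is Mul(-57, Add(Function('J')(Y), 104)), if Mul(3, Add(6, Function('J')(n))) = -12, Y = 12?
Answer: -5358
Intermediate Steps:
Function('J')(n) = -10 (Function('J')(n) = Add(-6, Mul(Rational(1, 3), -12)) = Add(-6, -4) = -10)
Mul(-57, Add(Function('J')(Y), 104)) = Mul(-57, Add(-10, 104)) = Mul(-57, 94) = -5358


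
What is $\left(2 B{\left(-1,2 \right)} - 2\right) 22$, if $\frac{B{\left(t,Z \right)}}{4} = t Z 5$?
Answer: $-1804$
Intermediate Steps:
$B{\left(t,Z \right)} = 20 Z t$ ($B{\left(t,Z \right)} = 4 t Z 5 = 4 Z t 5 = 4 \cdot 5 Z t = 20 Z t$)
$\left(2 B{\left(-1,2 \right)} - 2\right) 22 = \left(2 \cdot 20 \cdot 2 \left(-1\right) - 2\right) 22 = \left(2 \left(-40\right) - 2\right) 22 = \left(-80 - 2\right) 22 = \left(-82\right) 22 = -1804$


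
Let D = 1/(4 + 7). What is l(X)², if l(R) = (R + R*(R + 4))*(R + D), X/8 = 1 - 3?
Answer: 7840000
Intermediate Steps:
X = -16 (X = 8*(1 - 3) = 8*(-2) = -16)
D = 1/11 ≈ 0.090909
l(R) = (1/11 + R)*(R + R*(4 + R)) (l(R) = (R + R*(R + 4))*(R + 1/11) = (R + R*(4 + R))*(1/11 + R) = (1/11 + R)*(R + R*(4 + R)))
l(X)² = ((1/11)*(-16)*(5 + 11*(-16)² + 56*(-16)))² = ((1/11)*(-16)*(5 + 11*256 - 896))² = ((1/11)*(-16)*(5 + 2816 - 896))² = ((1/11)*(-16)*1925)² = (-2800)² = 7840000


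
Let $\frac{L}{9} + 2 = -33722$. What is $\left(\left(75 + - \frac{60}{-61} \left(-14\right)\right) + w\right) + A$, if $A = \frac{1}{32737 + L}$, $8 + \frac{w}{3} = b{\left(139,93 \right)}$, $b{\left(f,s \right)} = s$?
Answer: $\frac{85628309}{270779} \approx 316.23$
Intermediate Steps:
$w = 255$ ($w = -24 + 3 \cdot 93 = -24 + 279 = 255$)
$L = -303516$ ($L = -18 + 9 \left(-33722\right) = -18 - 303498 = -303516$)
$A = - \frac{1}{270779}$ ($A = \frac{1}{32737 - 303516} = \frac{1}{-270779} = - \frac{1}{270779} \approx -3.693 \cdot 10^{-6}$)
$\left(\left(75 + - \frac{60}{-61} \left(-14\right)\right) + w\right) + A = \left(\left(75 + - \frac{60}{-61} \left(-14\right)\right) + 255\right) - \frac{1}{270779} = \left(\left(75 + \left(-60\right) \left(- \frac{1}{61}\right) \left(-14\right)\right) + 255\right) - \frac{1}{270779} = \left(\left(75 + \frac{60}{61} \left(-14\right)\right) + 255\right) - \frac{1}{270779} = \left(\left(75 - \frac{840}{61}\right) + 255\right) - \frac{1}{270779} = \left(\frac{3735}{61} + 255\right) - \frac{1}{270779} = \frac{19290}{61} - \frac{1}{270779} = \frac{85628309}{270779}$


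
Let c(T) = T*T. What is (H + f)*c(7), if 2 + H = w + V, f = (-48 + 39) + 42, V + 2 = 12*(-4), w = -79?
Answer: -4802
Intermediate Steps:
V = -50 (V = -2 + 12*(-4) = -2 - 48 = -50)
c(T) = T**2
f = 33 (f = -9 + 42 = 33)
H = -131 (H = -2 + (-79 - 50) = -2 - 129 = -131)
(H + f)*c(7) = (-131 + 33)*7**2 = -98*49 = -4802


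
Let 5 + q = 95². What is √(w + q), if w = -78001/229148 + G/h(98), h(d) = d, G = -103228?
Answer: √5124194177659153/802018 ≈ 89.254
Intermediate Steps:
w = -11831066921/11228252 (w = -78001/229148 - 103228/98 = -78001*1/229148 - 103228*1/98 = -78001/229148 - 51614/49 = -11831066921/11228252 ≈ -1053.7)
q = 9020 (q = -5 + 95² = -5 + 9025 = 9020)
√(w + q) = √(-11831066921/11228252 + 9020) = √(89447766119/11228252) = √5124194177659153/802018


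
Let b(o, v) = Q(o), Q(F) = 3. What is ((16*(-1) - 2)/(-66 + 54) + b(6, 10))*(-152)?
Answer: -684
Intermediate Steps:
b(o, v) = 3
((16*(-1) - 2)/(-66 + 54) + b(6, 10))*(-152) = ((16*(-1) - 2)/(-66 + 54) + 3)*(-152) = ((-16 - 2)/(-12) + 3)*(-152) = (-18*(-1/12) + 3)*(-152) = (3/2 + 3)*(-152) = (9/2)*(-152) = -684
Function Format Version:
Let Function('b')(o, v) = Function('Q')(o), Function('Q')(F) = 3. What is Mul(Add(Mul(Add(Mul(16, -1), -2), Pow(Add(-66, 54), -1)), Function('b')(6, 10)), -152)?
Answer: -684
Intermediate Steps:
Function('b')(o, v) = 3
Mul(Add(Mul(Add(Mul(16, -1), -2), Pow(Add(-66, 54), -1)), Function('b')(6, 10)), -152) = Mul(Add(Mul(Add(Mul(16, -1), -2), Pow(Add(-66, 54), -1)), 3), -152) = Mul(Add(Mul(Add(-16, -2), Pow(-12, -1)), 3), -152) = Mul(Add(Mul(-18, Rational(-1, 12)), 3), -152) = Mul(Add(Rational(3, 2), 3), -152) = Mul(Rational(9, 2), -152) = -684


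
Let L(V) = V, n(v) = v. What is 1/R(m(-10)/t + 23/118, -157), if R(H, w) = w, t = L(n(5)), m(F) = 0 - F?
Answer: -1/157 ≈ -0.0063694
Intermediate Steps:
m(F) = -F
t = 5
1/R(m(-10)/t + 23/118, -157) = 1/(-157) = -1/157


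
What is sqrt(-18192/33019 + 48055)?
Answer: sqrt(52391572636207)/33019 ≈ 219.21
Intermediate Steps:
sqrt(-18192/33019 + 48055) = sqrt(1586709853/33019) = sqrt(52391572636207)/33019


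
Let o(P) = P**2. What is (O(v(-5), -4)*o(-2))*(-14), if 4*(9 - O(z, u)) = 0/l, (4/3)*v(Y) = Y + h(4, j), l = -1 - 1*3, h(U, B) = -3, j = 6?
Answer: -504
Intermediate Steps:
l = -4 (l = -1 - 3 = -4)
v(Y) = -9/4 + 3*Y/4 (v(Y) = 3*(Y - 3)/4 = 3*(-3 + Y)/4 = -9/4 + 3*Y/4)
O(z, u) = 9 (O(z, u) = 9 - 0/(-4) = 9 - 0*(-1)/4 = 9 - 1/4*0 = 9 + 0 = 9)
(O(v(-5), -4)*o(-2))*(-14) = (9*(-2)**2)*(-14) = (9*4)*(-14) = 36*(-14) = -504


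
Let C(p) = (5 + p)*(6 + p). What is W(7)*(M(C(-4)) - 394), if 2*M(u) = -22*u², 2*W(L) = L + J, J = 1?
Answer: -1752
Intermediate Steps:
W(L) = ½ + L/2 (W(L) = (L + 1)/2 = (1 + L)/2 = ½ + L/2)
M(u) = -11*u² (M(u) = (-22*u²)/2 = -11*u²)
W(7)*(M(C(-4)) - 394) = (½ + (½)*7)*(-11*(30 + (-4)² + 11*(-4))² - 394) = (½ + 7/2)*(-11*(30 + 16 - 44)² - 394) = 4*(-11*2² - 394) = 4*(-11*4 - 394) = 4*(-44 - 394) = 4*(-438) = -1752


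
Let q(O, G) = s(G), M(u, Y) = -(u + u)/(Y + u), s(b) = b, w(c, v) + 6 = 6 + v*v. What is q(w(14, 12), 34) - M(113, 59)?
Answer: 3037/86 ≈ 35.314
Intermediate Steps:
w(c, v) = v² (w(c, v) = -6 + (6 + v*v) = -6 + (6 + v²) = v²)
M(u, Y) = -2*u/(Y + u)
q(O, G) = G
q(w(14, 12), 34) - M(113, 59) = 34 - (-2)*113/(59 + 113) = 34 - (-2)*113/172 = 34 - 1*(-113/86) = 34 + 113/86 = 3037/86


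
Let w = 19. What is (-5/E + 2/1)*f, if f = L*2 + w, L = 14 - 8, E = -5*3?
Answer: 217/3 ≈ 72.333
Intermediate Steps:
E = -15
L = 6
f = 31 (f = 6*2 + 19 = 12 + 19 = 31)
(-5/E + 2/1)*f = (-5/(-15) + 2/1)*31 = (-5*(-1/15) + 2*1)*31 = (⅓ + 2)*31 = (7/3)*31 = 217/3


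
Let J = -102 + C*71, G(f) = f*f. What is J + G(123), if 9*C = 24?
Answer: 45649/3 ≈ 15216.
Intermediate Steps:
G(f) = f²
C = 8/3 (C = (⅑)*24 = 8/3 ≈ 2.6667)
J = 262/3 (J = -102 + (8/3)*71 = -102 + 568/3 = 262/3 ≈ 87.333)
J + G(123) = 262/3 + 123² = 262/3 + 15129 = 45649/3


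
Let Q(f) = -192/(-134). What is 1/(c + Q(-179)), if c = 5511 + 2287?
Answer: 67/522562 ≈ 0.00012821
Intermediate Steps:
Q(f) = 96/67 (Q(f) = -192*(-1/134) = 96/67)
c = 7798
1/(c + Q(-179)) = 1/(7798 + 96/67) = 1/(522562/67) = 67/522562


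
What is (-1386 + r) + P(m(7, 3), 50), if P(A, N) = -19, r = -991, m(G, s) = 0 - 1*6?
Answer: -2396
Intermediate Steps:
m(G, s) = -6 (m(G, s) = 0 - 6 = -6)
(-1386 + r) + P(m(7, 3), 50) = (-1386 - 991) - 19 = -2377 - 19 = -2396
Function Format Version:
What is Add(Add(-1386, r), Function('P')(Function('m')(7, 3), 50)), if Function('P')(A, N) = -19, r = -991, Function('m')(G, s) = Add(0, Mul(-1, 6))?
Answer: -2396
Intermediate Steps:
Function('m')(G, s) = -6 (Function('m')(G, s) = Add(0, -6) = -6)
Add(Add(-1386, r), Function('P')(Function('m')(7, 3), 50)) = Add(Add(-1386, -991), -19) = Add(-2377, -19) = -2396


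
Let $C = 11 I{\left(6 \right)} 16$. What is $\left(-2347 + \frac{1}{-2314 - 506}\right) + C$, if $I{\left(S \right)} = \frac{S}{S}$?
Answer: $- \frac{6122221}{2820} \approx -2171.0$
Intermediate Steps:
$I{\left(S \right)} = 1$
$C = 176$ ($C = 11 \cdot 1 \cdot 16 = 11 \cdot 16 = 176$)
$\left(-2347 + \frac{1}{-2314 - 506}\right) + C = \left(-2347 + \frac{1}{-2314 - 506}\right) + 176 = \left(-2347 + \frac{1}{-2820}\right) + 176 = \left(-2347 - \frac{1}{2820}\right) + 176 = - \frac{6618541}{2820} + 176 = - \frac{6122221}{2820}$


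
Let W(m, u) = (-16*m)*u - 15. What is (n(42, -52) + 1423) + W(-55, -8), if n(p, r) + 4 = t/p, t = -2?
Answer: -118357/21 ≈ -5636.0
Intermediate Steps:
n(p, r) = -4 - 2/p
W(m, u) = -15 - 16*m*u (W(m, u) = -16*m*u - 15 = -15 - 16*m*u)
(n(42, -52) + 1423) + W(-55, -8) = ((-4 - 2/42) + 1423) + (-15 - 16*(-55)*(-8)) = ((-4 - 2*1/42) + 1423) + (-15 - 7040) = ((-4 - 1/21) + 1423) - 7055 = (-85/21 + 1423) - 7055 = 29798/21 - 7055 = -118357/21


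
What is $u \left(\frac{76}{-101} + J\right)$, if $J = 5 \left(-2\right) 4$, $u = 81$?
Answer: $- \frac{333396}{101} \approx -3300.9$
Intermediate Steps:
$J = -40$ ($J = \left(-10\right) 4 = -40$)
$u \left(\frac{76}{-101} + J\right) = 81 \left(\frac{76}{-101} - 40\right) = 81 \left(76 \left(- \frac{1}{101}\right) - 40\right) = 81 \left(- \frac{76}{101} - 40\right) = 81 \left(- \frac{4116}{101}\right) = - \frac{333396}{101}$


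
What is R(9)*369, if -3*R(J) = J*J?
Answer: -9963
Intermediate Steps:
R(J) = -J²/3 (R(J) = -J*J/3 = -J²/3)
R(9)*369 = -⅓*9²*369 = -⅓*81*369 = -27*369 = -9963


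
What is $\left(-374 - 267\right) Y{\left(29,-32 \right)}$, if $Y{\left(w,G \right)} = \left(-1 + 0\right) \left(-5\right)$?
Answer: $-3205$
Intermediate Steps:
$Y{\left(w,G \right)} = 5$ ($Y{\left(w,G \right)} = \left(-1\right) \left(-5\right) = 5$)
$\left(-374 - 267\right) Y{\left(29,-32 \right)} = \left(-374 - 267\right) 5 = \left(-641\right) 5 = -3205$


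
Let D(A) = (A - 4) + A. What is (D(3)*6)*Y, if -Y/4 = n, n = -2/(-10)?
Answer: -48/5 ≈ -9.6000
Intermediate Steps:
D(A) = -4 + 2*A (D(A) = (-4 + A) + A = -4 + 2*A)
n = 1/5 (n = -2*(-1/10) = 1/5 ≈ 0.20000)
Y = -4/5 (Y = -4*1/5 = -4/5 ≈ -0.80000)
(D(3)*6)*Y = ((-4 + 2*3)*6)*(-4/5) = ((-4 + 6)*6)*(-4/5) = (2*6)*(-4/5) = 12*(-4/5) = -48/5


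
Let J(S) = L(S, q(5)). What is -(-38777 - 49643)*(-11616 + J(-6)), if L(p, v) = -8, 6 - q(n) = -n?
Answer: -1027794080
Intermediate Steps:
q(n) = 6 + n (q(n) = 6 - (-1)*n = 6 + n)
J(S) = -8
-(-38777 - 49643)*(-11616 + J(-6)) = -(-38777 - 49643)*(-11616 - 8) = -(-88420)*(-11624) = -1*1027794080 = -1027794080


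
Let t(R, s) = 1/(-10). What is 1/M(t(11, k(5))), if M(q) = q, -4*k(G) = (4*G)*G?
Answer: -10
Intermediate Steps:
k(G) = -G² (k(G) = -4*G*G/4 = -G²)
t(R, s) = -⅒
1/M(t(11, k(5))) = 1/(-⅒) = -10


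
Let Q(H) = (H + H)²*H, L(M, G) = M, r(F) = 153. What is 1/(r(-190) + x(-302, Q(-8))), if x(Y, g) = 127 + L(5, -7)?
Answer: 1/285 ≈ 0.0035088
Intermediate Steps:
Q(H) = 4*H³ (Q(H) = (2*H)²*H = (4*H²)*H = 4*H³)
x(Y, g) = 132 (x(Y, g) = 127 + 5 = 132)
1/(r(-190) + x(-302, Q(-8))) = 1/(153 + 132) = 1/285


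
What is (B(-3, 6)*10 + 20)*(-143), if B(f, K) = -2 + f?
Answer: 4290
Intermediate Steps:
(B(-3, 6)*10 + 20)*(-143) = ((-2 - 3)*10 + 20)*(-143) = (-5*10 + 20)*(-143) = (-50 + 20)*(-143) = -30*(-143) = 4290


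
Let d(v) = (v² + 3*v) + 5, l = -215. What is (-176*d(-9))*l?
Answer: 2232560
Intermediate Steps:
d(v) = 5 + v² + 3*v
(-176*d(-9))*l = -176*(5 + (-9)² + 3*(-9))*(-215) = -176*(5 + 81 - 27)*(-215) = -176*59*(-215) = -10384*(-215) = 2232560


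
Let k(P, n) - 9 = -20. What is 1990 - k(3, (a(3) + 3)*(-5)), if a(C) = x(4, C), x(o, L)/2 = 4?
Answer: 2001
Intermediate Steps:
x(o, L) = 8 (x(o, L) = 2*4 = 8)
a(C) = 8
k(P, n) = -11 (k(P, n) = 9 - 20 = -11)
1990 - k(3, (a(3) + 3)*(-5)) = 1990 - 1*(-11) = 1990 + 11 = 2001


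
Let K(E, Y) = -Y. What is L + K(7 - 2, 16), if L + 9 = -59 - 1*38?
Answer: -122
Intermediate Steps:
L = -106 (L = -9 + (-59 - 1*38) = -9 + (-59 - 38) = -9 - 97 = -106)
L + K(7 - 2, 16) = -106 - 1*16 = -106 - 16 = -122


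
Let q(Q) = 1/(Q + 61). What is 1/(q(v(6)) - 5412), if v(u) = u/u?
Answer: -62/335543 ≈ -0.00018478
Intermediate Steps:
v(u) = 1
q(Q) = 1/(61 + Q)
1/(q(v(6)) - 5412) = 1/(1/(61 + 1) - 5412) = 1/(1/62 - 5412) = 1/(-335543/62) = -62/335543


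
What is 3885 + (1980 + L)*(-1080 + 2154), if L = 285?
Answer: 2436495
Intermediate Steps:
3885 + (1980 + L)*(-1080 + 2154) = 3885 + (1980 + 285)*(-1080 + 2154) = 3885 + 2265*1074 = 3885 + 2432610 = 2436495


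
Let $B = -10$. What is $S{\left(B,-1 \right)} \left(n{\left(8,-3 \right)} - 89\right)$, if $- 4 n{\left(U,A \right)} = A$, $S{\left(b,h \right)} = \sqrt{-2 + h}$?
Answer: $- \frac{353 i \sqrt{3}}{4} \approx - 152.85 i$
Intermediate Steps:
$n{\left(U,A \right)} = - \frac{A}{4}$
$S{\left(B,-1 \right)} \left(n{\left(8,-3 \right)} - 89\right) = \sqrt{-2 - 1} \left(\left(- \frac{1}{4}\right) \left(-3\right) - 89\right) = \sqrt{-3} \left(\frac{3}{4} - 89\right) = i \sqrt{3} \left(- \frac{353}{4}\right) = - \frac{353 i \sqrt{3}}{4}$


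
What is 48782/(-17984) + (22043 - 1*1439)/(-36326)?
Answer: -535649317/163321696 ≈ -3.2797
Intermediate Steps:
48782/(-17984) + (22043 - 1*1439)/(-36326) = 48782*(-1/17984) + (22043 - 1439)*(-1/36326) = -24391/8992 + 20604*(-1/36326) = -24391/8992 - 10302/18163 = -535649317/163321696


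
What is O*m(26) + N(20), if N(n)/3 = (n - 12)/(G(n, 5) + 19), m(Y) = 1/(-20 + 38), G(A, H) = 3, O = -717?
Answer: -2557/66 ≈ -38.742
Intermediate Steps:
m(Y) = 1/18
N(n) = -18/11 + 3*n/22 (N(n) = 3*((n - 12)/(3 + 19)) = 3*((-12 + n)/22) = 3*((-12 + n)*(1/22)) = 3*(-6/11 + n/22) = -18/11 + 3*n/22)
O*m(26) + N(20) = -717*1/18 + (-18/11 + (3/22)*20) = -239/6 + (-18/11 + 30/11) = -239/6 + 12/11 = -2557/66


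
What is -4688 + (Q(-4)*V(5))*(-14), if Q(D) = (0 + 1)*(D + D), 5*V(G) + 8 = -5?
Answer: -24896/5 ≈ -4979.2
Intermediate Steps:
V(G) = -13/5 (V(G) = -8/5 + (⅕)*(-5) = -8/5 - 1 = -13/5)
Q(D) = 2*D (Q(D) = 1*(2*D) = 2*D)
-4688 + (Q(-4)*V(5))*(-14) = -4688 + ((2*(-4))*(-13/5))*(-14) = -4688 - 8*(-13/5)*(-14) = -4688 + (104/5)*(-14) = -4688 - 1456/5 = -24896/5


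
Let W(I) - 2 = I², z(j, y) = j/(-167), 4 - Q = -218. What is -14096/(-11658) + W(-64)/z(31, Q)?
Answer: -3988950926/180699 ≈ -22075.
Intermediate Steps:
Q = 222 (Q = 4 - 1*(-218) = 4 + 218 = 222)
z(j, y) = -j/167 (z(j, y) = j*(-1/167) = -j/167)
W(I) = 2 + I²
-14096/(-11658) + W(-64)/z(31, Q) = -14096/(-11658) + (2 + (-64)²)/((-1/167*31)) = -14096*(-1/11658) + (2 + 4096)/(-31/167) = 7048/5829 + 4098*(-167/31) = 7048/5829 - 684366/31 = -3988950926/180699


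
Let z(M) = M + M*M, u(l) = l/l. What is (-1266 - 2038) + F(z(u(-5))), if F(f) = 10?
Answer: -3294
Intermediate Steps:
u(l) = 1
z(M) = M + M**2
(-1266 - 2038) + F(z(u(-5))) = (-1266 - 2038) + 10 = -3304 + 10 = -3294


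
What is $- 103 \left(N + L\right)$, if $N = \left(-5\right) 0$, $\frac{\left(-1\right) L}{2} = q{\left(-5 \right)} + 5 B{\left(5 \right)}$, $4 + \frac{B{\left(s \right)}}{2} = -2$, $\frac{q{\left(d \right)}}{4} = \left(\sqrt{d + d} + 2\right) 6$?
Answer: $-2472 + 4944 i \sqrt{10} \approx -2472.0 + 15634.0 i$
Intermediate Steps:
$q{\left(d \right)} = 48 + 24 \sqrt{2} \sqrt{d}$ ($q{\left(d \right)} = 4 \left(\sqrt{d + d} + 2\right) 6 = 4 \left(\sqrt{2 d} + 2\right) 6 = 4 \left(\sqrt{2} \sqrt{d} + 2\right) 6 = 4 \left(2 + \sqrt{2} \sqrt{d}\right) 6 = 4 \left(12 + 6 \sqrt{2} \sqrt{d}\right) = 48 + 24 \sqrt{2} \sqrt{d}$)
$B{\left(s \right)} = -12$ ($B{\left(s \right)} = -8 + 2 \left(-2\right) = -8 - 4 = -12$)
$L = 24 - 48 i \sqrt{10}$ ($L = - 2 \left(\left(48 + 24 \sqrt{2} \sqrt{-5}\right) + 5 \left(-12\right)\right) = - 2 \left(\left(48 + 24 \sqrt{2} i \sqrt{5}\right) - 60\right) = - 2 \left(\left(48 + 24 i \sqrt{10}\right) - 60\right) = - 2 \left(-12 + 24 i \sqrt{10}\right) = 24 - 48 i \sqrt{10} \approx 24.0 - 151.79 i$)
$N = 0$
$- 103 \left(N + L\right) = - 103 \left(0 + \left(24 - 48 i \sqrt{10}\right)\right) = - 103 \left(24 - 48 i \sqrt{10}\right) = -2472 + 4944 i \sqrt{10}$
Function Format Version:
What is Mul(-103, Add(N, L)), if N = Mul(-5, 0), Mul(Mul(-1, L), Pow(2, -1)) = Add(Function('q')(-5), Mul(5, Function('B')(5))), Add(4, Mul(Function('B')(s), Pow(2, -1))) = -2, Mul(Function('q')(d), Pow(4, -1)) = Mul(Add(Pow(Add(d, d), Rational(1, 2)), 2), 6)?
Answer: Add(-2472, Mul(4944, I, Pow(10, Rational(1, 2)))) ≈ Add(-2472.0, Mul(15634., I))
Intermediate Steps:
Function('q')(d) = Add(48, Mul(24, Pow(2, Rational(1, 2)), Pow(d, Rational(1, 2)))) (Function('q')(d) = Mul(4, Mul(Add(Pow(Add(d, d), Rational(1, 2)), 2), 6)) = Mul(4, Mul(Add(Pow(Mul(2, d), Rational(1, 2)), 2), 6)) = Mul(4, Mul(Add(Mul(Pow(2, Rational(1, 2)), Pow(d, Rational(1, 2))), 2), 6)) = Mul(4, Mul(Add(2, Mul(Pow(2, Rational(1, 2)), Pow(d, Rational(1, 2)))), 6)) = Mul(4, Add(12, Mul(6, Pow(2, Rational(1, 2)), Pow(d, Rational(1, 2))))) = Add(48, Mul(24, Pow(2, Rational(1, 2)), Pow(d, Rational(1, 2)))))
Function('B')(s) = -12 (Function('B')(s) = Add(-8, Mul(2, -2)) = Add(-8, -4) = -12)
L = Add(24, Mul(-48, I, Pow(10, Rational(1, 2)))) (L = Mul(-2, Add(Add(48, Mul(24, Pow(2, Rational(1, 2)), Pow(-5, Rational(1, 2)))), Mul(5, -12))) = Mul(-2, Add(Add(48, Mul(24, Pow(2, Rational(1, 2)), Mul(I, Pow(5, Rational(1, 2))))), -60)) = Mul(-2, Add(Add(48, Mul(24, I, Pow(10, Rational(1, 2)))), -60)) = Mul(-2, Add(-12, Mul(24, I, Pow(10, Rational(1, 2))))) = Add(24, Mul(-48, I, Pow(10, Rational(1, 2)))) ≈ Add(24.000, Mul(-151.79, I)))
N = 0
Mul(-103, Add(N, L)) = Mul(-103, Add(0, Add(24, Mul(-48, I, Pow(10, Rational(1, 2)))))) = Mul(-103, Add(24, Mul(-48, I, Pow(10, Rational(1, 2))))) = Add(-2472, Mul(4944, I, Pow(10, Rational(1, 2))))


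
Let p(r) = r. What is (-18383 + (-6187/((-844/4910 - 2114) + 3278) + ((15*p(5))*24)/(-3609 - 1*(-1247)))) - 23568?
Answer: -6155560947501/146710906 ≈ -41957.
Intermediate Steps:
(-18383 + (-6187/((-844/4910 - 2114) + 3278) + ((15*p(5))*24)/(-3609 - 1*(-1247)))) - 23568 = (-18383 + (-6187/((-844/4910 - 2114) + 3278) + ((15*5)*24)/(-3609 - 1*(-1247)))) - 23568 = (-18383 + (-6187/((-844*1/4910 - 2114) + 3278) + (75*24)/(-3609 + 1247))) - 23568 = (-18383 + (-6187/((-422/2455 - 2114) + 3278) + 1800/(-2362))) - 23568 = (-18383 + (-6187/(-5190292/2455 + 3278) + 1800*(-1/2362))) - 23568 = (-18383 + (-6187/2857198/2455 - 900/1181)) - 23568 = (-18383 + (-6187*2455/2857198 - 900/1181)) - 23568 = (-18383 + (-660395/124226 - 900/1181)) - 23568 = (-18383 - 891729895/146710906) - 23568 = -2697878314893/146710906 - 23568 = -6155560947501/146710906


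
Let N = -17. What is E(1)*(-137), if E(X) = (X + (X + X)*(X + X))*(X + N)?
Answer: 10960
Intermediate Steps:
E(X) = (-17 + X)*(X + 4*X**2) (E(X) = (X + (X + X)*(X + X))*(X - 17) = (X + (2*X)*(2*X))*(-17 + X) = (X + 4*X**2)*(-17 + X) = (-17 + X)*(X + 4*X**2))
E(1)*(-137) = (1*(-17 - 67*1 + 4*1**2))*(-137) = (1*(-17 - 67 + 4*1))*(-137) = (1*(-17 - 67 + 4))*(-137) = (1*(-80))*(-137) = -80*(-137) = 10960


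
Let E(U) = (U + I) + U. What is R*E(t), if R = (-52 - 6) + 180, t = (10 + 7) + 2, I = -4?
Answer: 4148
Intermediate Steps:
t = 19 (t = 17 + 2 = 19)
R = 122 (R = -58 + 180 = 122)
E(U) = -4 + 2*U (E(U) = (U - 4) + U = (-4 + U) + U = -4 + 2*U)
R*E(t) = 122*(-4 + 2*19) = 122*(-4 + 38) = 122*34 = 4148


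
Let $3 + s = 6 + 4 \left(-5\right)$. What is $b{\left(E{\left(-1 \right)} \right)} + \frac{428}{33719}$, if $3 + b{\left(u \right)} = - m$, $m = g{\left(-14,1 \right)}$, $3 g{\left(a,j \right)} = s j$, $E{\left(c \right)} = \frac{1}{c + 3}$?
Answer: $\frac{271036}{101157} \approx 2.6794$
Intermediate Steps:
$s = -17$ ($s = -3 + \left(6 + 4 \left(-5\right)\right) = -3 + \left(6 - 20\right) = -3 - 14 = -17$)
$E{\left(c \right)} = \frac{1}{3 + c}$
$g{\left(a,j \right)} = - \frac{17 j}{3}$ ($g{\left(a,j \right)} = \frac{\left(-17\right) j}{3} = - \frac{17 j}{3}$)
$m = - \frac{17}{3}$ ($m = \left(- \frac{17}{3}\right) 1 = - \frac{17}{3} \approx -5.6667$)
$b{\left(u \right)} = \frac{8}{3}$ ($b{\left(u \right)} = -3 - - \frac{17}{3} = -3 + \frac{17}{3} = \frac{8}{3}$)
$b{\left(E{\left(-1 \right)} \right)} + \frac{428}{33719} = \frac{8}{3} + \frac{428}{33719} = \frac{271036}{101157}$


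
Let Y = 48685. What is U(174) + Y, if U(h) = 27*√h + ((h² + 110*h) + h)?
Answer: 98275 + 27*√174 ≈ 98631.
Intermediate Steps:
U(h) = h² + 27*√h + 111*h (U(h) = 27*√h + (h² + 111*h) = h² + 27*√h + 111*h)
U(174) + Y = (174² + 27*√174 + 111*174) + 48685 = (30276 + 27*√174 + 19314) + 48685 = (49590 + 27*√174) + 48685 = 98275 + 27*√174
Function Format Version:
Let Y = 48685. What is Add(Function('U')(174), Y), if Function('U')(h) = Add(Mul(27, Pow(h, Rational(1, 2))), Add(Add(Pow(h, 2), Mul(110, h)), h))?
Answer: Add(98275, Mul(27, Pow(174, Rational(1, 2)))) ≈ 98631.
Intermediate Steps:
Function('U')(h) = Add(Pow(h, 2), Mul(27, Pow(h, Rational(1, 2))), Mul(111, h)) (Function('U')(h) = Add(Mul(27, Pow(h, Rational(1, 2))), Add(Pow(h, 2), Mul(111, h))) = Add(Pow(h, 2), Mul(27, Pow(h, Rational(1, 2))), Mul(111, h)))
Add(Function('U')(174), Y) = Add(Add(Pow(174, 2), Mul(27, Pow(174, Rational(1, 2))), Mul(111, 174)), 48685) = Add(Add(30276, Mul(27, Pow(174, Rational(1, 2))), 19314), 48685) = Add(Add(49590, Mul(27, Pow(174, Rational(1, 2)))), 48685) = Add(98275, Mul(27, Pow(174, Rational(1, 2))))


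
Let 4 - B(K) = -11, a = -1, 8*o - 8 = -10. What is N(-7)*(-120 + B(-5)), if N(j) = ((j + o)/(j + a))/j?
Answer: 435/32 ≈ 13.594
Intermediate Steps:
o = -¼ (o = 1 + (⅛)*(-10) = 1 - 5/4 = -¼ ≈ -0.25000)
B(K) = 15 (B(K) = 4 - 1*(-11) = 4 + 11 = 15)
N(j) = (-¼ + j)/(j*(-1 + j)) (N(j) = ((j - ¼)/(j - 1))/j = ((-¼ + j)/(-1 + j))/j = (-¼ + j)/(j*(-1 + j)))
N(-7)*(-120 + B(-5)) = ((-¼ - 7)/((-7)*(-1 - 7)))*(-120 + 15) = -⅐*(-29/4)/(-8)*(-105) = -⅐*(-⅛)*(-29/4)*(-105) = -29/224*(-105) = 435/32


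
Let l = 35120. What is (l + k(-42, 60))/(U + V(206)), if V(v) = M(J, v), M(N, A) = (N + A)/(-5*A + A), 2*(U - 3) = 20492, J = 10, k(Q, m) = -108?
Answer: 901559/263905 ≈ 3.4162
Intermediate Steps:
U = 10249 (U = 3 + (½)*20492 = 3 + 10246 = 10249)
M(N, A) = -(A + N)/(4*A) (M(N, A) = (A + N)/((-4*A)) = (A + N)*(-1/(4*A)) = -(A + N)/(4*A))
V(v) = (-10 - v)/(4*v) (V(v) = (-v - 1*10)/(4*v) = (-v - 10)/(4*v) = (-10 - v)/(4*v))
(l + k(-42, 60))/(U + V(206)) = (35120 - 108)/(10249 + (¼)*(-10 - 1*206)/206) = 35012/(10249 + (¼)*(1/206)*(-10 - 206)) = 35012/(10249 + (¼)*(1/206)*(-216)) = 35012/(10249 - 27/103) = 35012/(1055620/103) = 35012*(103/1055620) = 901559/263905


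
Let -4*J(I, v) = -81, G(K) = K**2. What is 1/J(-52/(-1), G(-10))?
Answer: 4/81 ≈ 0.049383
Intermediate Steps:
J(I, v) = 81/4 (J(I, v) = -1/4*(-81) = 81/4)
1/J(-52/(-1), G(-10)) = 1/(81/4) = 4/81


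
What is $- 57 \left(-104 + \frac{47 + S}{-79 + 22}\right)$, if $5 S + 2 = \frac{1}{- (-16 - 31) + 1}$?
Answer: $\frac{286781}{48} \approx 5974.6$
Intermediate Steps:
$S = - \frac{19}{48}$ ($S = - \frac{2}{5} + \frac{1}{5 \left(- (-16 - 31) + 1\right)} = - \frac{2}{5} + \frac{1}{5 \left(\left(-1\right) \left(-47\right) + 1\right)} = - \frac{2}{5} + \frac{1}{5 \left(47 + 1\right)} = - \frac{2}{5} + \frac{1}{5 \cdot 48} = - \frac{2}{5} + \frac{1}{5} \cdot \frac{1}{48} = - \frac{2}{5} + \frac{1}{240} = - \frac{19}{48} \approx -0.39583$)
$- 57 \left(-104 + \frac{47 + S}{-79 + 22}\right) = - 57 \left(-104 + \frac{47 - \frac{19}{48}}{-79 + 22}\right) = - 57 \left(-104 + \frac{2237}{48 \left(-57\right)}\right) = - 57 \left(-104 + \frac{2237}{48} \left(- \frac{1}{57}\right)\right) = - 57 \left(-104 - \frac{2237}{2736}\right) = \left(-57\right) \left(- \frac{286781}{2736}\right) = \frac{286781}{48}$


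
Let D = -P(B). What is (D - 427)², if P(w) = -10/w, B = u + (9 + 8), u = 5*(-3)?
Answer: 178084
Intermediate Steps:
u = -15
B = 2 (B = -15 + (9 + 8) = -15 + 17 = 2)
D = 5 (D = -(-10)/2 = -1*(-5) = 5)
(D - 427)² = (5 - 427)² = (-422)² = 178084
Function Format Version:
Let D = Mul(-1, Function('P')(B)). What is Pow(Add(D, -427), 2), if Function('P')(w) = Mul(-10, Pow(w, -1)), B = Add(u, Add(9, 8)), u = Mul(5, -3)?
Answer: 178084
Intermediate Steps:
u = -15
B = 2 (B = Add(-15, Add(9, 8)) = Add(-15, 17) = 2)
D = 5 (D = Mul(-1, Mul(-10, Pow(2, -1))) = Mul(-1, Mul(-10, Rational(1, 2))) = Mul(-1, -5) = 5)
Pow(Add(D, -427), 2) = Pow(Add(5, -427), 2) = Pow(-422, 2) = 178084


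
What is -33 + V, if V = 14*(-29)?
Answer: -439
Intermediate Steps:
V = -406
-33 + V = -33 - 406 = -439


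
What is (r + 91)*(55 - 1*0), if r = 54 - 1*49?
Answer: 5280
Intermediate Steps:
r = 5 (r = 54 - 49 = 5)
(r + 91)*(55 - 1*0) = (5 + 91)*(55 - 1*0) = 96*(55 + 0) = 96*55 = 5280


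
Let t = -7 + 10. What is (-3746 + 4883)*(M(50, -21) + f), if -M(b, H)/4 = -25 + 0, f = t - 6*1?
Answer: 110289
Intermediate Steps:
t = 3
f = -3 (f = 3 - 6*1 = 3 - 6 = -3)
M(b, H) = 100 (M(b, H) = -4*(-25 + 0) = -4*(-25) = 100)
(-3746 + 4883)*(M(50, -21) + f) = (-3746 + 4883)*(100 - 3) = 1137*97 = 110289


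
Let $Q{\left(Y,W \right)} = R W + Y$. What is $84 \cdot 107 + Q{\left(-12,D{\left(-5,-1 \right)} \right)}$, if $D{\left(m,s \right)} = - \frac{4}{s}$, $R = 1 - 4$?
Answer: $8964$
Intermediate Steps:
$R = -3$
$Q{\left(Y,W \right)} = Y - 3 W$ ($Q{\left(Y,W \right)} = - 3 W + Y = Y - 3 W$)
$84 \cdot 107 + Q{\left(-12,D{\left(-5,-1 \right)} \right)} = 84 \cdot 107 - \left(12 + 3 \left(- \frac{4}{-1}\right)\right) = 8988 - \left(12 + 3 \left(\left(-4\right) \left(-1\right)\right)\right) = 8988 - 24 = 8964$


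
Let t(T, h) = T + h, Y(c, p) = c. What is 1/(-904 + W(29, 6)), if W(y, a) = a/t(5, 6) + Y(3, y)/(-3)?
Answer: -11/9949 ≈ -0.0011056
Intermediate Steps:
W(y, a) = -1 + a/11 (W(y, a) = a/(5 + 6) + 3/(-3) = a/11 + 3*(-⅓) = a*(1/11) - 1 = a/11 - 1 = -1 + a/11)
1/(-904 + W(29, 6)) = 1/(-904 + (-1 + (1/11)*6)) = 1/(-904 + (-1 + 6/11)) = 1/(-904 - 5/11) = 1/(-9949/11) = -11/9949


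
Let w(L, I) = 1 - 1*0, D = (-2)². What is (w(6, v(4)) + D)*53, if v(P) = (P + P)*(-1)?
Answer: 265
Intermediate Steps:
D = 4
v(P) = -2*P (v(P) = (2*P)*(-1) = -2*P)
w(L, I) = 1 (w(L, I) = 1 + 0 = 1)
(w(6, v(4)) + D)*53 = (1 + 4)*53 = 5*53 = 265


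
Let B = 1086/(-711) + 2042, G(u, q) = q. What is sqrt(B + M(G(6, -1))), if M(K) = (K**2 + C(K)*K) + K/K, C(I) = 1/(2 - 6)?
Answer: sqrt(458950737)/474 ≈ 45.196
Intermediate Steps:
C(I) = -1/4 (C(I) = 1/(-4) = -1/4)
M(K) = 1 + K**2 - K/4 (M(K) = (K**2 - K/4) + K/K = (K**2 - K/4) + 1 = 1 + K**2 - K/4)
B = 483592/237 (B = 1086*(-1/711) + 2042 = -362/237 + 2042 = 483592/237 ≈ 2040.5)
sqrt(B + M(G(6, -1))) = sqrt(483592/237 + (1 + (-1)**2 - 1/4*(-1))) = sqrt(483592/237 + (1 + 1 + 1/4)) = sqrt(483592/237 + 9/4) = sqrt(1936501/948) = sqrt(458950737)/474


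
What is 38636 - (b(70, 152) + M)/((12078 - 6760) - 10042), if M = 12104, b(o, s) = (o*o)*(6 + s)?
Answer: 45825692/1181 ≈ 38802.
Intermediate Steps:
b(o, s) = o**2*(6 + s)
38636 - (b(70, 152) + M)/((12078 - 6760) - 10042) = 38636 - (70**2*(6 + 152) + 12104)/((12078 - 6760) - 10042) = 38636 - (4900*158 + 12104)/(5318 - 10042) = 38636 - (774200 + 12104)/(-4724) = 38636 - 786304*(-1)/4724 = 38636 - 1*(-196576/1181) = 38636 + 196576/1181 = 45825692/1181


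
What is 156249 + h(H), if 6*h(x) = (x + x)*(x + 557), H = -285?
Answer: 130409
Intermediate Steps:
h(x) = x*(557 + x)/3 (h(x) = ((x + x)*(x + 557))/6 = ((2*x)*(557 + x))/6 = (2*x*(557 + x))/6 = x*(557 + x)/3)
156249 + h(H) = 156249 + (⅓)*(-285)*(557 - 285) = 156249 + (⅓)*(-285)*272 = 156249 - 25840 = 130409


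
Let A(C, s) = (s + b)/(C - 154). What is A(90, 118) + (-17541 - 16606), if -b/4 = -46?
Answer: -1092855/32 ≈ -34152.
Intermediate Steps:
b = 184 (b = -4*(-46) = 184)
A(C, s) = (184 + s)/(-154 + C) (A(C, s) = (s + 184)/(C - 154) = (184 + s)/(-154 + C))
A(90, 118) + (-17541 - 16606) = (184 + 118)/(-154 + 90) + (-17541 - 16606) = 302/(-64) - 34147 = -1/64*302 - 34147 = -151/32 - 34147 = -1092855/32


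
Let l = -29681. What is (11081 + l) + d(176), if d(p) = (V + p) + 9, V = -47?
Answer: -18462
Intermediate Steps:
d(p) = -38 + p (d(p) = (-47 + p) + 9 = -38 + p)
(11081 + l) + d(176) = (11081 - 29681) + (-38 + 176) = -18600 + 138 = -18462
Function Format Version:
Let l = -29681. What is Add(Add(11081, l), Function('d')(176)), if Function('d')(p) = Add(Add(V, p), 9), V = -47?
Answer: -18462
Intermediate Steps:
Function('d')(p) = Add(-38, p) (Function('d')(p) = Add(Add(-47, p), 9) = Add(-38, p))
Add(Add(11081, l), Function('d')(176)) = Add(Add(11081, -29681), Add(-38, 176)) = Add(-18600, 138) = -18462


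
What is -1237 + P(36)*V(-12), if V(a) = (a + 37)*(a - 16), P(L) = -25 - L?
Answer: 41463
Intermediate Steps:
V(a) = (-16 + a)*(37 + a) (V(a) = (37 + a)*(-16 + a) = (-16 + a)*(37 + a))
-1237 + P(36)*V(-12) = -1237 + (-25 - 1*36)*(-592 + (-12)² + 21*(-12)) = -1237 + (-25 - 36)*(-592 + 144 - 252) = -1237 - 61*(-700) = -1237 + 42700 = 41463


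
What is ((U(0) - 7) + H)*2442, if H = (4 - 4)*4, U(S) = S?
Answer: -17094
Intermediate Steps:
H = 0 (H = 0*4 = 0)
((U(0) - 7) + H)*2442 = ((0 - 7) + 0)*2442 = (-7 + 0)*2442 = -7*2442 = -17094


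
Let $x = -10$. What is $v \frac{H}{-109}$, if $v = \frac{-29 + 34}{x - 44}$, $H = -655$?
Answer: $- \frac{3275}{5886} \approx -0.55641$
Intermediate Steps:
$v = - \frac{5}{54}$ ($v = \frac{-29 + 34}{-10 - 44} = \frac{5}{-54} = 5 \left(- \frac{1}{54}\right) = - \frac{5}{54} \approx -0.092593$)
$v \frac{H}{-109} = - \frac{5 \left(- \frac{655}{-109}\right)}{54} = - \frac{5 \left(\left(-655\right) \left(- \frac{1}{109}\right)\right)}{54} = \left(- \frac{5}{54}\right) \frac{655}{109} = - \frac{3275}{5886}$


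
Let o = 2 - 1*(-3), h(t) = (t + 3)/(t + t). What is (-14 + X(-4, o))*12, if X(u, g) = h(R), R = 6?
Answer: -159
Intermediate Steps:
h(t) = (3 + t)/(2*t) (h(t) = (3 + t)/((2*t)) = (3 + t)*(1/(2*t)) = (3 + t)/(2*t))
o = 5 (o = 2 + 3 = 5)
X(u, g) = ¾ (X(u, g) = (½)*(3 + 6)/6 = (½)*(⅙)*9 = ¾)
(-14 + X(-4, o))*12 = (-14 + ¾)*12 = -53/4*12 = -159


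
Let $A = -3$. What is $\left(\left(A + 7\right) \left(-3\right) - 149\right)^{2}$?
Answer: $25921$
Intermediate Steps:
$\left(\left(A + 7\right) \left(-3\right) - 149\right)^{2} = \left(\left(-3 + 7\right) \left(-3\right) - 149\right)^{2} = \left(4 \left(-3\right) - 149\right)^{2} = \left(-12 - 149\right)^{2} = \left(-161\right)^{2} = 25921$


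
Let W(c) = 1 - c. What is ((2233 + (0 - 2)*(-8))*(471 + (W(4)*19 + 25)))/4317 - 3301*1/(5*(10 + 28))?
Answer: 173338673/820230 ≈ 211.33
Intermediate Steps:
((2233 + (0 - 2)*(-8))*(471 + (W(4)*19 + 25)))/4317 - 3301*1/(5*(10 + 28)) = ((2233 + (0 - 2)*(-8))*(471 + ((1 - 1*4)*19 + 25)))/4317 - 3301*1/(5*(10 + 28)) = ((2233 - 2*(-8))*(471 + ((1 - 4)*19 + 25)))*(1/4317) - 3301/(38*5) = ((2233 + 16)*(471 + (-3*19 + 25)))*(1/4317) - 3301/190 = (2249*(471 + (-57 + 25)))*(1/4317) - 3301*1/190 = (2249*(471 - 32))*(1/4317) - 3301/190 = (2249*439)*(1/4317) - 3301/190 = 987311*(1/4317) - 3301/190 = 987311/4317 - 3301/190 = 173338673/820230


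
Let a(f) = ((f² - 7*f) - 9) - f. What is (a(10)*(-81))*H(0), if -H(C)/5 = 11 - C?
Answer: 49005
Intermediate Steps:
H(C) = -55 + 5*C (H(C) = -5*(11 - C) = -55 + 5*C)
a(f) = -9 + f² - 8*f (a(f) = (-9 + f² - 7*f) - f = -9 + f² - 8*f)
(a(10)*(-81))*H(0) = ((-9 + 10² - 8*10)*(-81))*(-55 + 5*0) = ((-9 + 100 - 80)*(-81))*(-55 + 0) = (11*(-81))*(-55) = -891*(-55) = 49005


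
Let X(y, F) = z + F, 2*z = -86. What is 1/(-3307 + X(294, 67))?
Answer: -1/3283 ≈ -0.00030460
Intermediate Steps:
z = -43 (z = (1/2)*(-86) = -43)
X(y, F) = -43 + F
1/(-3307 + X(294, 67)) = 1/(-3307 + (-43 + 67)) = 1/(-3307 + 24) = 1/(-3283) = -1/3283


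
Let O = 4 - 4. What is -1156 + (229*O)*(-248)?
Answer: -1156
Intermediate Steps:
O = 0
-1156 + (229*O)*(-248) = -1156 + (229*0)*(-248) = -1156 + 0*(-248) = -1156 + 0 = -1156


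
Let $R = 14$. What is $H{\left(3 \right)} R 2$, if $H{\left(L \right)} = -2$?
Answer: $-56$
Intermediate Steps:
$H{\left(3 \right)} R 2 = \left(-2\right) 14 \cdot 2 = \left(-28\right) 2 = -56$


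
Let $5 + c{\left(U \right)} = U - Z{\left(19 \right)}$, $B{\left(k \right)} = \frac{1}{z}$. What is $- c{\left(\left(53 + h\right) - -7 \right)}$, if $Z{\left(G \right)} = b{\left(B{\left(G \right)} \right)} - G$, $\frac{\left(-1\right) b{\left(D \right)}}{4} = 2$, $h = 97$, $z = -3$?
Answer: $-179$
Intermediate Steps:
$B{\left(k \right)} = - \frac{1}{3}$ ($B{\left(k \right)} = \frac{1}{-3} = - \frac{1}{3}$)
$b{\left(D \right)} = -8$ ($b{\left(D \right)} = \left(-4\right) 2 = -8$)
$Z{\left(G \right)} = -8 - G$
$c{\left(U \right)} = 22 + U$ ($c{\left(U \right)} = -5 - \left(-8 - 19 - U\right) = -5 + \left(U - \left(-8 - 19\right)\right) = -5 + \left(U - -27\right) = -5 + \left(U + 27\right) = -5 + \left(27 + U\right) = 22 + U$)
$- c{\left(\left(53 + h\right) - -7 \right)} = - (22 + \left(\left(53 + 97\right) - -7\right)) = - (22 + \left(150 + \left(-8 + 15\right)\right)) = - (22 + \left(150 + 7\right)) = - (22 + 157) = \left(-1\right) 179 = -179$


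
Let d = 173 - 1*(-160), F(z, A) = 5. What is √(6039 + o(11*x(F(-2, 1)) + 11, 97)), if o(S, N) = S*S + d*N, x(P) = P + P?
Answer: √52981 ≈ 230.18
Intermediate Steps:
d = 333 (d = 173 + 160 = 333)
x(P) = 2*P
o(S, N) = S² + 333*N (o(S, N) = S*S + 333*N = S² + 333*N)
√(6039 + o(11*x(F(-2, 1)) + 11, 97)) = √(6039 + ((11*(2*5) + 11)² + 333*97)) = √(6039 + ((11*10 + 11)² + 32301)) = √(6039 + ((110 + 11)² + 32301)) = √(6039 + (121² + 32301)) = √(6039 + (14641 + 32301)) = √(6039 + 46942) = √52981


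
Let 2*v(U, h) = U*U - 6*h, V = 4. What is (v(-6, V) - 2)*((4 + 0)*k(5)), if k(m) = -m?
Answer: -80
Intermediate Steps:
v(U, h) = U**2/2 - 3*h (v(U, h) = (U*U - 6*h)/2 = (U**2 - 6*h)/2 = U**2/2 - 3*h)
(v(-6, V) - 2)*((4 + 0)*k(5)) = (((1/2)*(-6)**2 - 3*4) - 2)*((4 + 0)*(-1*5)) = (((1/2)*36 - 12) - 2)*(4*(-5)) = ((18 - 12) - 2)*(-20) = (6 - 2)*(-20) = 4*(-20) = -80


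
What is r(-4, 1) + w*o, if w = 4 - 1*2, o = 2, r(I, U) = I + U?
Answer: 1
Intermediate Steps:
w = 2 (w = 4 - 2 = 2)
r(-4, 1) + w*o = (-4 + 1) + 2*2 = -3 + 4 = 1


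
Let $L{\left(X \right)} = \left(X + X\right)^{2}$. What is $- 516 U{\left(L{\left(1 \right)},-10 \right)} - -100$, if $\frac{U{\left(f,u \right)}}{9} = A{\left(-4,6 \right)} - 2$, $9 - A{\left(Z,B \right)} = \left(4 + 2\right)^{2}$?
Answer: $134776$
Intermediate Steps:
$L{\left(X \right)} = 4 X^{2}$ ($L{\left(X \right)} = \left(2 X\right)^{2} = 4 X^{2}$)
$A{\left(Z,B \right)} = -27$ ($A{\left(Z,B \right)} = 9 - \left(4 + 2\right)^{2} = 9 - 6^{2} = 9 - 36 = -27$)
$U{\left(f,u \right)} = -261$ ($U{\left(f,u \right)} = 9 \left(-27 - 2\right) = 9 \left(-29\right) = -261$)
$- 516 U{\left(L{\left(1 \right)},-10 \right)} - -100 = \left(-516\right) \left(-261\right) - -100 = 134676 + 100 = 134776$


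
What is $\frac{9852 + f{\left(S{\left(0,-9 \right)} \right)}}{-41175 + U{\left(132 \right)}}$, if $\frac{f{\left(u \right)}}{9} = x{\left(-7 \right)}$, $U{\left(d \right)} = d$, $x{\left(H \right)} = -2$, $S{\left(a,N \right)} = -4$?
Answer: $- \frac{3278}{13681} \approx -0.2396$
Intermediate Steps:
$f{\left(u \right)} = -18$ ($f{\left(u \right)} = 9 \left(-2\right) = -18$)
$\frac{9852 + f{\left(S{\left(0,-9 \right)} \right)}}{-41175 + U{\left(132 \right)}} = \frac{9852 - 18}{-41175 + 132} = \frac{9834}{-41043} = 9834 \left(- \frac{1}{41043}\right) = - \frac{3278}{13681}$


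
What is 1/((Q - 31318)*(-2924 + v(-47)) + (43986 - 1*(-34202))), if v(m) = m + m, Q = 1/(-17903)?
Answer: 17903/1693550615554 ≈ 1.0571e-8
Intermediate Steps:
Q = -1/17903 ≈ -5.5857e-5
v(m) = 2*m
1/((Q - 31318)*(-2924 + v(-47)) + (43986 - 1*(-34202))) = 1/((-1/17903 - 31318)*(-2924 + 2*(-47)) + (43986 - 1*(-34202))) = 1/(-560686155*(-2924 - 94)/17903 + (43986 + 34202)) = 1/(-560686155/17903*(-3018) + 78188) = 1/(1692150815790/17903 + 78188) = 1/(1693550615554/17903) = 17903/1693550615554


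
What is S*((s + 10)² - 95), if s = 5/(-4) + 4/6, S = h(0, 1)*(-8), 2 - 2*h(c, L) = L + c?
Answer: 911/36 ≈ 25.306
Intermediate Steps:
h(c, L) = 1 - L/2 - c/2 (h(c, L) = 1 - (L + c)/2 = 1 + (-L/2 - c/2) = 1 - L/2 - c/2)
S = -4 (S = (1 - ½*1 - ½*0)*(-8) = (1 - ½ + 0)*(-8) = (½)*(-8) = -4)
s = -7/12 (s = 5*(-¼) + 4*(⅙) = -5/4 + ⅔ = -7/12 ≈ -0.58333)
S*((s + 10)² - 95) = -4*((-7/12 + 10)² - 95) = -4*((113/12)² - 95) = -4*(12769/144 - 95) = -4*(-911/144) = 911/36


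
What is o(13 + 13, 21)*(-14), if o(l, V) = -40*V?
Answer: 11760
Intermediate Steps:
o(13 + 13, 21)*(-14) = -40*21*(-14) = -840*(-14) = 11760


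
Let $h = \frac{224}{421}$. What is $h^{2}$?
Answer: $\frac{50176}{177241} \approx 0.28309$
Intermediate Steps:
$h = \frac{224}{421}$ ($h = 224 \cdot \frac{1}{421} = \frac{224}{421} \approx 0.53207$)
$h^{2} = \left(\frac{224}{421}\right)^{2} = \frac{50176}{177241}$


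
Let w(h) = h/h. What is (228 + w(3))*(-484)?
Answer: -110836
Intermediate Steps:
w(h) = 1
(228 + w(3))*(-484) = (228 + 1)*(-484) = 229*(-484) = -110836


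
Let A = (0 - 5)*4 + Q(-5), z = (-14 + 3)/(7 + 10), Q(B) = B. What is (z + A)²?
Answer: 190096/289 ≈ 657.77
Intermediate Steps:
z = -11/17 ≈ -0.64706
A = -25 (A = (0 - 5)*4 - 5 = -5*4 - 5 = -20 - 5 = -25)
(z + A)² = (-11/17 - 25)² = (-436/17)² = 190096/289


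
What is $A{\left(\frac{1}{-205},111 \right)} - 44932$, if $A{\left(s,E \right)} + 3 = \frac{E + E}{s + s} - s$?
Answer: $- \frac{13876449}{205} \approx -67690.0$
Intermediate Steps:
$A{\left(s,E \right)} = -3 - s + \frac{E}{s}$ ($A{\left(s,E \right)} = -3 - \left(s - \frac{E + E}{s + s}\right) = -3 + \left(\frac{2 E}{2 s} - s\right) = -3 + \left(2 E \frac{1}{2 s} - s\right) = -3 + \left(\frac{E}{s} - s\right) = -3 + \left(- s + \frac{E}{s}\right) = -3 - s + \frac{E}{s}$)
$A{\left(\frac{1}{-205},111 \right)} - 44932 = \left(-3 - \frac{1}{-205} + \frac{111}{\frac{1}{-205}}\right) - 44932 = \left(-3 - - \frac{1}{205} + \frac{111}{- \frac{1}{205}}\right) - 44932 = \left(-3 + \frac{1}{205} + 111 \left(-205\right)\right) - 44932 = \left(-3 + \frac{1}{205} - 22755\right) - 44932 = - \frac{4665389}{205} - 44932 = - \frac{13876449}{205}$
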